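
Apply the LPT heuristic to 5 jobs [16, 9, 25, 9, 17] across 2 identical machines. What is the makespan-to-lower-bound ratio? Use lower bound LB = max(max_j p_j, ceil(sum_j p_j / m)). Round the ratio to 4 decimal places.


LPT order: [25, 17, 16, 9, 9]
Machine loads after assignment: [34, 42]
LPT makespan = 42
Lower bound = max(max_job, ceil(total/2)) = max(25, 38) = 38
Ratio = 42 / 38 = 1.1053

1.1053


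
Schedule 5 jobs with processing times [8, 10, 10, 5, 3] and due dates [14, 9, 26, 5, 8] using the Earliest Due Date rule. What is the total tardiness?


Sort by due date (EDD order): [(5, 5), (3, 8), (10, 9), (8, 14), (10, 26)]
Compute completion times and tardiness:
  Job 1: p=5, d=5, C=5, tardiness=max(0,5-5)=0
  Job 2: p=3, d=8, C=8, tardiness=max(0,8-8)=0
  Job 3: p=10, d=9, C=18, tardiness=max(0,18-9)=9
  Job 4: p=8, d=14, C=26, tardiness=max(0,26-14)=12
  Job 5: p=10, d=26, C=36, tardiness=max(0,36-26)=10
Total tardiness = 31

31


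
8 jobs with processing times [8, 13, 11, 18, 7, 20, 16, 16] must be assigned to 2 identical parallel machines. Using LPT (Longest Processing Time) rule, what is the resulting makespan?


Sort jobs in decreasing order (LPT): [20, 18, 16, 16, 13, 11, 8, 7]
Assign each job to the least loaded machine:
  Machine 1: jobs [20, 16, 11, 8], load = 55
  Machine 2: jobs [18, 16, 13, 7], load = 54
Makespan = max load = 55

55


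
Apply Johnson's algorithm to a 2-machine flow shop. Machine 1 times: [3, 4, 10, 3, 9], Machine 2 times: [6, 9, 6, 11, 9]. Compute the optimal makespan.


Apply Johnson's rule:
  Group 1 (a <= b): [(1, 3, 6), (4, 3, 11), (2, 4, 9), (5, 9, 9)]
  Group 2 (a > b): [(3, 10, 6)]
Optimal job order: [1, 4, 2, 5, 3]
Schedule:
  Job 1: M1 done at 3, M2 done at 9
  Job 4: M1 done at 6, M2 done at 20
  Job 2: M1 done at 10, M2 done at 29
  Job 5: M1 done at 19, M2 done at 38
  Job 3: M1 done at 29, M2 done at 44
Makespan = 44

44


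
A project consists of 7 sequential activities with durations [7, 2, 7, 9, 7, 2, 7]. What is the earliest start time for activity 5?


Activity 5 starts after activities 1 through 4 complete.
Predecessor durations: [7, 2, 7, 9]
ES = 7 + 2 + 7 + 9 = 25

25


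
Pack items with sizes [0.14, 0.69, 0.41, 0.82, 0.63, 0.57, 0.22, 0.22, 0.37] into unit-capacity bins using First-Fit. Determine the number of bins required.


Place items sequentially using First-Fit:
  Item 0.14 -> new Bin 1
  Item 0.69 -> Bin 1 (now 0.83)
  Item 0.41 -> new Bin 2
  Item 0.82 -> new Bin 3
  Item 0.63 -> new Bin 4
  Item 0.57 -> Bin 2 (now 0.98)
  Item 0.22 -> Bin 4 (now 0.85)
  Item 0.22 -> new Bin 5
  Item 0.37 -> Bin 5 (now 0.59)
Total bins used = 5

5


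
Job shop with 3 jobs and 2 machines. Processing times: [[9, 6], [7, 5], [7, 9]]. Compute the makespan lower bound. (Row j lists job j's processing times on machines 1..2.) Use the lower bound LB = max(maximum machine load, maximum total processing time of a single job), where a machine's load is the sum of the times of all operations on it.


Machine loads:
  Machine 1: 9 + 7 + 7 = 23
  Machine 2: 6 + 5 + 9 = 20
Max machine load = 23
Job totals:
  Job 1: 15
  Job 2: 12
  Job 3: 16
Max job total = 16
Lower bound = max(23, 16) = 23

23


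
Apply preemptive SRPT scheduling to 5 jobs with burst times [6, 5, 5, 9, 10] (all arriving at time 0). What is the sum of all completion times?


Since all jobs arrive at t=0, SRPT equals SPT ordering.
SPT order: [5, 5, 6, 9, 10]
Completion times:
  Job 1: p=5, C=5
  Job 2: p=5, C=10
  Job 3: p=6, C=16
  Job 4: p=9, C=25
  Job 5: p=10, C=35
Total completion time = 5 + 10 + 16 + 25 + 35 = 91

91


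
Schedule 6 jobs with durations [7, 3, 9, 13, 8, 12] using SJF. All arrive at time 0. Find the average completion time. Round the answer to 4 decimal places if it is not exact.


SJF order (ascending): [3, 7, 8, 9, 12, 13]
Completion times:
  Job 1: burst=3, C=3
  Job 2: burst=7, C=10
  Job 3: burst=8, C=18
  Job 4: burst=9, C=27
  Job 5: burst=12, C=39
  Job 6: burst=13, C=52
Average completion = 149/6 = 24.8333

24.8333


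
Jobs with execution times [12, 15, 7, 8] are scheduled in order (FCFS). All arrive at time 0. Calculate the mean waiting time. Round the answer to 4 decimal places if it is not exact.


FCFS order (as given): [12, 15, 7, 8]
Waiting times:
  Job 1: wait = 0
  Job 2: wait = 12
  Job 3: wait = 27
  Job 4: wait = 34
Sum of waiting times = 73
Average waiting time = 73/4 = 18.25

18.25


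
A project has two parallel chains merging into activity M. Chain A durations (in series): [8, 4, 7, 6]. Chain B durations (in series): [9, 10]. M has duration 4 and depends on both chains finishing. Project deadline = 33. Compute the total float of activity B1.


Forward pass: ES(B1) = sum of predecessors on chain B = 0
EF = ES + duration = 0 + 9 = 9
Backward pass: LF(M) = deadline = 33; LS(M) = 33 - 4 = 29
LF(B1) = LS(M) - sum(successors on chain B) = 29 - 10 = 19
LS = LF - duration = 19 - 9 = 10
Total float = LS - ES = 10 - 0 = 10

10


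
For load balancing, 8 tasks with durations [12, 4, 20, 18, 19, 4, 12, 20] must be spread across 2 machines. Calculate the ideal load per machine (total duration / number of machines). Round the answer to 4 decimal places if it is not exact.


Total processing time = 12 + 4 + 20 + 18 + 19 + 4 + 12 + 20 = 109
Number of machines = 2
Ideal balanced load = 109 / 2 = 54.5

54.5


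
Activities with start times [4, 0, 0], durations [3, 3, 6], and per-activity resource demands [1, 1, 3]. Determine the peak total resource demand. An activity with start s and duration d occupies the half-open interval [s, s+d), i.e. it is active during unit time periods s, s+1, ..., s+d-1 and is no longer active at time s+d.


Each activity i is active on [start_i, start_i + duration_i).
Compute total resource usage per time slot:
  t=0: active resources = [1, 3], total = 4
  t=1: active resources = [1, 3], total = 4
  t=2: active resources = [1, 3], total = 4
  t=3: active resources = [3], total = 3
  t=4: active resources = [1, 3], total = 4
  t=5: active resources = [1, 3], total = 4
  t=6: active resources = [1], total = 1
Peak resource demand = 4

4


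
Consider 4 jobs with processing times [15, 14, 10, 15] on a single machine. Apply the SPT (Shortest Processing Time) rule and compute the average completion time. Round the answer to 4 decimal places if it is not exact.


Sort jobs by processing time (SPT order): [10, 14, 15, 15]
Compute completion times sequentially:
  Job 1: processing = 10, completes at 10
  Job 2: processing = 14, completes at 24
  Job 3: processing = 15, completes at 39
  Job 4: processing = 15, completes at 54
Sum of completion times = 127
Average completion time = 127/4 = 31.75

31.75


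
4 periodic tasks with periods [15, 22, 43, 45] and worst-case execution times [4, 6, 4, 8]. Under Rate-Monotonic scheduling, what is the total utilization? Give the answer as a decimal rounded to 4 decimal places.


Compute individual utilizations (exact fractions):
  Task 1: C/T = 4/15 (approx. 0.2667)
  Task 2: C/T = 6/22 = 3/11 (approx. 0.2727)
  Task 3: C/T = 4/43 (approx. 0.093)
  Task 4: C/T = 8/45 (approx. 0.1778)
Total utilization U = 4/15 + 3/11 + 4/43 + 8/45 = 3449/4257
Rounded to 4 decimal places: U = 0.8102
RM (Liu & Layland) bound for 4 tasks = 0.756828; compare with U = 3449/4257 (approx. 0.810195)
bound < U <= 1, so the RM sufficient condition is not met (inconclusive; an exact test such as response-time analysis is needed).

0.8102


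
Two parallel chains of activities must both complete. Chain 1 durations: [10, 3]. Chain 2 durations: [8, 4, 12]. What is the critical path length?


Path A total = 10 + 3 = 13
Path B total = 8 + 4 + 12 = 24
Critical path = longest path = max(13, 24) = 24

24


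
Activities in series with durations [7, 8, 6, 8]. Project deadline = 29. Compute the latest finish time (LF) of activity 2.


LF(activity 2) = deadline - sum of successor durations
Successors: activities 3 through 4 with durations [6, 8]
Sum of successor durations = 14
LF = 29 - 14 = 15

15


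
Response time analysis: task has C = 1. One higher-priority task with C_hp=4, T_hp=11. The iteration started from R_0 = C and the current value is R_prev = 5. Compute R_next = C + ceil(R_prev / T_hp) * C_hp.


R_next = C + ceil(R_prev / T_hp) * C_hp
ceil(5 / 11) = ceil(0.4545) = 1
Interference = 1 * 4 = 4
R_next = 1 + 4 = 5
R_next = R_prev, so the iteration has converged (response time = 5).

5


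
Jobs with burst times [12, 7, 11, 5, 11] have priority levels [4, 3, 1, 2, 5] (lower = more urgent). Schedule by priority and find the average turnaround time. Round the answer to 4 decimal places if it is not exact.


Sort by priority (ascending = highest first):
Order: [(1, 11), (2, 5), (3, 7), (4, 12), (5, 11)]
Completion times:
  Priority 1, burst=11, C=11
  Priority 2, burst=5, C=16
  Priority 3, burst=7, C=23
  Priority 4, burst=12, C=35
  Priority 5, burst=11, C=46
Average turnaround = 131/5 = 26.2

26.2


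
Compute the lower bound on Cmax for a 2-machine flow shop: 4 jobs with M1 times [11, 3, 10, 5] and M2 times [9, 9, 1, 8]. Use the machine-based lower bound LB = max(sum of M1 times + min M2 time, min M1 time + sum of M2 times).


LB1 = sum(M1 times) + min(M2 times) = 29 + 1 = 30
LB2 = min(M1 times) + sum(M2 times) = 3 + 27 = 30
Lower bound = max(LB1, LB2) = max(30, 30) = 30

30


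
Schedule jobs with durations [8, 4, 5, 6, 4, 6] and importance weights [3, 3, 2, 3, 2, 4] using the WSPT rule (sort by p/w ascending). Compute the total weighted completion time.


Compute p/w ratios and sort ascending (WSPT): [(4, 3), (6, 4), (6, 3), (4, 2), (5, 2), (8, 3)]
Compute weighted completion times:
  Job (p=4,w=3): C=4, w*C=3*4=12
  Job (p=6,w=4): C=10, w*C=4*10=40
  Job (p=6,w=3): C=16, w*C=3*16=48
  Job (p=4,w=2): C=20, w*C=2*20=40
  Job (p=5,w=2): C=25, w*C=2*25=50
  Job (p=8,w=3): C=33, w*C=3*33=99
Total weighted completion time = 289

289


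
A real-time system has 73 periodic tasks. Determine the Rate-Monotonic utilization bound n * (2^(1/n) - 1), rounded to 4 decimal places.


Compute 2^(1/73) = 1.0095403890
Subtract 1: 1.0095403890 - 1 = 0.0095403890
Multiply by n: 73 * 0.0095403890 = 0.6964483970
Round to 4 dp: 0.6964

0.6964


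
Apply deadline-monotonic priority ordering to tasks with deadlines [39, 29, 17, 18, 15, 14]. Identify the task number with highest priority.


Sort tasks by relative deadline (ascending):
  Task 6: deadline = 14
  Task 5: deadline = 15
  Task 3: deadline = 17
  Task 4: deadline = 18
  Task 2: deadline = 29
  Task 1: deadline = 39
Priority order (highest first): [6, 5, 3, 4, 2, 1]
Highest priority task = 6

6


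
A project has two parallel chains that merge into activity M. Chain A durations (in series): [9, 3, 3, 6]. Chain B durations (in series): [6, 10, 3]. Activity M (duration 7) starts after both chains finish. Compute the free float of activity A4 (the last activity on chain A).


ES(A4) = sum of predecessors on chain A = 15
EF(A4) = ES + duration = 15 + 6 = 21
Successor of A4 is M. ES(M) = max(sum(A), sum(B)) = max(21, 19) = 21
Free float = ES(successor) - EF(current) = 21 - 21 = 0

0


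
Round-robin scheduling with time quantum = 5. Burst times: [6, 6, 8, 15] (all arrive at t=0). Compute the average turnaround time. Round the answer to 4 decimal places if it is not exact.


Time quantum = 5
Execution trace:
  J1 runs 5 units, time = 5
  J2 runs 5 units, time = 10
  J3 runs 5 units, time = 15
  J4 runs 5 units, time = 20
  J1 runs 1 units, time = 21
  J2 runs 1 units, time = 22
  J3 runs 3 units, time = 25
  J4 runs 5 units, time = 30
  J4 runs 5 units, time = 35
Finish times: [21, 22, 25, 35]
Average turnaround = 103/4 = 25.75

25.75


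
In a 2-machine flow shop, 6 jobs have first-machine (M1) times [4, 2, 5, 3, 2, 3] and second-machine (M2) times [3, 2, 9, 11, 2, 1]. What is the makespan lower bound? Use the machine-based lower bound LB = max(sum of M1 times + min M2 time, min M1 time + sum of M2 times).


LB1 = sum(M1 times) + min(M2 times) = 19 + 1 = 20
LB2 = min(M1 times) + sum(M2 times) = 2 + 28 = 30
Lower bound = max(LB1, LB2) = max(20, 30) = 30

30


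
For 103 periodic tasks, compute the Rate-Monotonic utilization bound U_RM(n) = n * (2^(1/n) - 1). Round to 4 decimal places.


Compute 2^(1/103) = 1.0067522788
Subtract 1: 1.0067522788 - 1 = 0.0067522788
Multiply by n: 103 * 0.0067522788 = 0.6954847164
Round to 4 dp: 0.6955

0.6955


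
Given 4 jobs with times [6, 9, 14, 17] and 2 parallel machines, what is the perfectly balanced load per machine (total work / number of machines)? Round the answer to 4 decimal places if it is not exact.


Total processing time = 6 + 9 + 14 + 17 = 46
Number of machines = 2
Ideal balanced load = 46 / 2 = 23.0

23.0


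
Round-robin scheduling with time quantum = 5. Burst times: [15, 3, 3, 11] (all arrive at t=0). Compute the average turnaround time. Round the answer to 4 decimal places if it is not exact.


Time quantum = 5
Execution trace:
  J1 runs 5 units, time = 5
  J2 runs 3 units, time = 8
  J3 runs 3 units, time = 11
  J4 runs 5 units, time = 16
  J1 runs 5 units, time = 21
  J4 runs 5 units, time = 26
  J1 runs 5 units, time = 31
  J4 runs 1 units, time = 32
Finish times: [31, 8, 11, 32]
Average turnaround = 82/4 = 20.5

20.5


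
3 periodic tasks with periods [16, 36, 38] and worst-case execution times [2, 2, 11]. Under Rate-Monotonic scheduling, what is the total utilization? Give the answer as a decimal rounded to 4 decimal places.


Compute individual utilizations (exact fractions):
  Task 1: C/T = 2/16 = 1/8 (approx. 0.125)
  Task 2: C/T = 2/36 = 1/18 (approx. 0.0556)
  Task 3: C/T = 11/38 (approx. 0.2895)
Total utilization U = 1/8 + 1/18 + 11/38 = 643/1368
Rounded to 4 decimal places: U = 0.4700
RM (Liu & Layland) bound for 3 tasks = 0.779763; compare with U = 643/1368 (approx. 0.470029)
U <= bound, so schedulable by RM sufficient condition.

0.4700


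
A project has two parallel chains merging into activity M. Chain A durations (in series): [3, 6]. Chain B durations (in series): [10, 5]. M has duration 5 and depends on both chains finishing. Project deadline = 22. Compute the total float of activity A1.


Forward pass: ES(A1) = sum of predecessors on chain A = 0
EF = ES + duration = 0 + 3 = 3
Backward pass: LF(M) = deadline = 22; LS(M) = 22 - 5 = 17
LF(A1) = LS(M) - sum(successors on chain A) = 17 - 6 = 11
LS = LF - duration = 11 - 3 = 8
Total float = LS - ES = 8 - 0 = 8

8


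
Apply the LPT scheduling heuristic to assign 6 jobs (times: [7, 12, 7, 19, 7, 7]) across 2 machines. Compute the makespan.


Sort jobs in decreasing order (LPT): [19, 12, 7, 7, 7, 7]
Assign each job to the least loaded machine:
  Machine 1: jobs [19, 7, 7], load = 33
  Machine 2: jobs [12, 7, 7], load = 26
Makespan = max load = 33

33


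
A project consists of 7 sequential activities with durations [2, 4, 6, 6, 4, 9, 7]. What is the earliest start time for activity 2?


Activity 2 starts after activities 1 through 1 complete.
Predecessor durations: [2]
ES = 2 = 2

2


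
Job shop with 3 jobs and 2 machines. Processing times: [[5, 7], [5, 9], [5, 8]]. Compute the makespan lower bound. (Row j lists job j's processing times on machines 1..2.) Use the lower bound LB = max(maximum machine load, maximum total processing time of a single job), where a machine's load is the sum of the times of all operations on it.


Machine loads:
  Machine 1: 5 + 5 + 5 = 15
  Machine 2: 7 + 9 + 8 = 24
Max machine load = 24
Job totals:
  Job 1: 12
  Job 2: 14
  Job 3: 13
Max job total = 14
Lower bound = max(24, 14) = 24

24


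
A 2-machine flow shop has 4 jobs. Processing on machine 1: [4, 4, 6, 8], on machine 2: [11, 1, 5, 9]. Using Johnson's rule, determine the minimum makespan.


Apply Johnson's rule:
  Group 1 (a <= b): [(1, 4, 11), (4, 8, 9)]
  Group 2 (a > b): [(3, 6, 5), (2, 4, 1)]
Optimal job order: [1, 4, 3, 2]
Schedule:
  Job 1: M1 done at 4, M2 done at 15
  Job 4: M1 done at 12, M2 done at 24
  Job 3: M1 done at 18, M2 done at 29
  Job 2: M1 done at 22, M2 done at 30
Makespan = 30

30


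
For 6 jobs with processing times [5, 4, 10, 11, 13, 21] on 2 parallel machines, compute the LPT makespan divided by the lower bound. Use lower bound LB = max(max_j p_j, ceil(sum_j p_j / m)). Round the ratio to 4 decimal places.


LPT order: [21, 13, 11, 10, 5, 4]
Machine loads after assignment: [31, 33]
LPT makespan = 33
Lower bound = max(max_job, ceil(total/2)) = max(21, 32) = 32
Ratio = 33 / 32 = 1.0313

1.0313


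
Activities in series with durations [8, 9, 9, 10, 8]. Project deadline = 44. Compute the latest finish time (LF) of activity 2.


LF(activity 2) = deadline - sum of successor durations
Successors: activities 3 through 5 with durations [9, 10, 8]
Sum of successor durations = 27
LF = 44 - 27 = 17

17


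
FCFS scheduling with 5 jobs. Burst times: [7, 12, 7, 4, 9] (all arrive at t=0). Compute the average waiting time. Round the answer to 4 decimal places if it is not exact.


FCFS order (as given): [7, 12, 7, 4, 9]
Waiting times:
  Job 1: wait = 0
  Job 2: wait = 7
  Job 3: wait = 19
  Job 4: wait = 26
  Job 5: wait = 30
Sum of waiting times = 82
Average waiting time = 82/5 = 16.4

16.4


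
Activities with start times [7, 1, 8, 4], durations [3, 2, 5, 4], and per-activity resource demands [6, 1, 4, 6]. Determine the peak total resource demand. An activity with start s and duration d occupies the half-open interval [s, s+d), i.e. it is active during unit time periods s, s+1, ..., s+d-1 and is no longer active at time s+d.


Each activity i is active on [start_i, start_i + duration_i).
Compute total resource usage per time slot:
  t=0: active resources = [], total = 0
  t=1: active resources = [1], total = 1
  t=2: active resources = [1], total = 1
  t=3: active resources = [], total = 0
  t=4: active resources = [6], total = 6
  t=5: active resources = [6], total = 6
  t=6: active resources = [6], total = 6
  t=7: active resources = [6, 6], total = 12
  t=8: active resources = [6, 4], total = 10
  t=9: active resources = [6, 4], total = 10
  t=10: active resources = [4], total = 4
  t=11: active resources = [4], total = 4
  t=12: active resources = [4], total = 4
Peak resource demand = 12

12


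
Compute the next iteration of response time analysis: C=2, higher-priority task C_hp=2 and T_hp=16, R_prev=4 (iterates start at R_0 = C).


R_next = C + ceil(R_prev / T_hp) * C_hp
ceil(4 / 16) = ceil(0.25) = 1
Interference = 1 * 2 = 2
R_next = 2 + 2 = 4
R_next = R_prev, so the iteration has converged (response time = 4).

4


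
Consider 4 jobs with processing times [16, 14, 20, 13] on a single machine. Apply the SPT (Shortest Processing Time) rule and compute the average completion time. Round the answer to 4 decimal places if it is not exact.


Sort jobs by processing time (SPT order): [13, 14, 16, 20]
Compute completion times sequentially:
  Job 1: processing = 13, completes at 13
  Job 2: processing = 14, completes at 27
  Job 3: processing = 16, completes at 43
  Job 4: processing = 20, completes at 63
Sum of completion times = 146
Average completion time = 146/4 = 36.5

36.5


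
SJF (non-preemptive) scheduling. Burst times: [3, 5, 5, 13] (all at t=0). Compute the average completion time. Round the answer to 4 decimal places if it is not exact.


SJF order (ascending): [3, 5, 5, 13]
Completion times:
  Job 1: burst=3, C=3
  Job 2: burst=5, C=8
  Job 3: burst=5, C=13
  Job 4: burst=13, C=26
Average completion = 50/4 = 12.5

12.5


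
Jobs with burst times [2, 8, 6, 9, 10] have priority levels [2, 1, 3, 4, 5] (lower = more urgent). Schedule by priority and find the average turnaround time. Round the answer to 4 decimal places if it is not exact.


Sort by priority (ascending = highest first):
Order: [(1, 8), (2, 2), (3, 6), (4, 9), (5, 10)]
Completion times:
  Priority 1, burst=8, C=8
  Priority 2, burst=2, C=10
  Priority 3, burst=6, C=16
  Priority 4, burst=9, C=25
  Priority 5, burst=10, C=35
Average turnaround = 94/5 = 18.8

18.8


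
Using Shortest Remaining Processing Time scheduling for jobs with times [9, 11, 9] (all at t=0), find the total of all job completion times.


Since all jobs arrive at t=0, SRPT equals SPT ordering.
SPT order: [9, 9, 11]
Completion times:
  Job 1: p=9, C=9
  Job 2: p=9, C=18
  Job 3: p=11, C=29
Total completion time = 9 + 18 + 29 = 56

56


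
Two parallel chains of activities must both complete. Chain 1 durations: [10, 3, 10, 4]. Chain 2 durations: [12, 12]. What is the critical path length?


Path A total = 10 + 3 + 10 + 4 = 27
Path B total = 12 + 12 = 24
Critical path = longest path = max(27, 24) = 27

27


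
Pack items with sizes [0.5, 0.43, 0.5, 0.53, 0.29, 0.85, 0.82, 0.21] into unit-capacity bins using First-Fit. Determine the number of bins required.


Place items sequentially using First-Fit:
  Item 0.5 -> new Bin 1
  Item 0.43 -> Bin 1 (now 0.93)
  Item 0.5 -> new Bin 2
  Item 0.53 -> new Bin 3
  Item 0.29 -> Bin 2 (now 0.79)
  Item 0.85 -> new Bin 4
  Item 0.82 -> new Bin 5
  Item 0.21 -> Bin 2 (now 1.0)
Total bins used = 5

5


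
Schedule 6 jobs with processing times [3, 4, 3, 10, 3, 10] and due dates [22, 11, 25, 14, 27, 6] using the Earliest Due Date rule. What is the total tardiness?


Sort by due date (EDD order): [(10, 6), (4, 11), (10, 14), (3, 22), (3, 25), (3, 27)]
Compute completion times and tardiness:
  Job 1: p=10, d=6, C=10, tardiness=max(0,10-6)=4
  Job 2: p=4, d=11, C=14, tardiness=max(0,14-11)=3
  Job 3: p=10, d=14, C=24, tardiness=max(0,24-14)=10
  Job 4: p=3, d=22, C=27, tardiness=max(0,27-22)=5
  Job 5: p=3, d=25, C=30, tardiness=max(0,30-25)=5
  Job 6: p=3, d=27, C=33, tardiness=max(0,33-27)=6
Total tardiness = 33

33


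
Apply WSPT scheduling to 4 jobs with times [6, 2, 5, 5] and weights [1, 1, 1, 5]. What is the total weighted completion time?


Compute p/w ratios and sort ascending (WSPT): [(5, 5), (2, 1), (5, 1), (6, 1)]
Compute weighted completion times:
  Job (p=5,w=5): C=5, w*C=5*5=25
  Job (p=2,w=1): C=7, w*C=1*7=7
  Job (p=5,w=1): C=12, w*C=1*12=12
  Job (p=6,w=1): C=18, w*C=1*18=18
Total weighted completion time = 62

62


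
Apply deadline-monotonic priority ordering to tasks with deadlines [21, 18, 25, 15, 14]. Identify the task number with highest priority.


Sort tasks by relative deadline (ascending):
  Task 5: deadline = 14
  Task 4: deadline = 15
  Task 2: deadline = 18
  Task 1: deadline = 21
  Task 3: deadline = 25
Priority order (highest first): [5, 4, 2, 1, 3]
Highest priority task = 5

5


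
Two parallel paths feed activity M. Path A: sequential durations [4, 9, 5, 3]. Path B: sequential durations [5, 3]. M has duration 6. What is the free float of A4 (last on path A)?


ES(A4) = sum of predecessors on chain A = 18
EF(A4) = ES + duration = 18 + 3 = 21
Successor of A4 is M. ES(M) = max(sum(A), sum(B)) = max(21, 8) = 21
Free float = ES(successor) - EF(current) = 21 - 21 = 0

0


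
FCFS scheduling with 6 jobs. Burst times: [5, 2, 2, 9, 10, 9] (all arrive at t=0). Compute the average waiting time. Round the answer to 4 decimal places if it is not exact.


FCFS order (as given): [5, 2, 2, 9, 10, 9]
Waiting times:
  Job 1: wait = 0
  Job 2: wait = 5
  Job 3: wait = 7
  Job 4: wait = 9
  Job 5: wait = 18
  Job 6: wait = 28
Sum of waiting times = 67
Average waiting time = 67/6 = 11.1667

11.1667


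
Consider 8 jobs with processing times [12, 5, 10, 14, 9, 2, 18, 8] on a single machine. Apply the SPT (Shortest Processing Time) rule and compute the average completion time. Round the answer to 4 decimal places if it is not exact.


Sort jobs by processing time (SPT order): [2, 5, 8, 9, 10, 12, 14, 18]
Compute completion times sequentially:
  Job 1: processing = 2, completes at 2
  Job 2: processing = 5, completes at 7
  Job 3: processing = 8, completes at 15
  Job 4: processing = 9, completes at 24
  Job 5: processing = 10, completes at 34
  Job 6: processing = 12, completes at 46
  Job 7: processing = 14, completes at 60
  Job 8: processing = 18, completes at 78
Sum of completion times = 266
Average completion time = 266/8 = 33.25

33.25


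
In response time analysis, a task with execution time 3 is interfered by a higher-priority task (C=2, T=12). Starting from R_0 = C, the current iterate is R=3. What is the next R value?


R_next = C + ceil(R_prev / T_hp) * C_hp
ceil(3 / 12) = ceil(0.25) = 1
Interference = 1 * 2 = 2
R_next = 3 + 2 = 5

5


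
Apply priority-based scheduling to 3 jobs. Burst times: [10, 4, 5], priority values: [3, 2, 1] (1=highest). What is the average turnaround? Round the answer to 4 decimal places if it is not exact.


Sort by priority (ascending = highest first):
Order: [(1, 5), (2, 4), (3, 10)]
Completion times:
  Priority 1, burst=5, C=5
  Priority 2, burst=4, C=9
  Priority 3, burst=10, C=19
Average turnaround = 33/3 = 11.0

11.0


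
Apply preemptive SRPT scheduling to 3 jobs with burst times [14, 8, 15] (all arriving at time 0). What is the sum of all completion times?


Since all jobs arrive at t=0, SRPT equals SPT ordering.
SPT order: [8, 14, 15]
Completion times:
  Job 1: p=8, C=8
  Job 2: p=14, C=22
  Job 3: p=15, C=37
Total completion time = 8 + 22 + 37 = 67

67


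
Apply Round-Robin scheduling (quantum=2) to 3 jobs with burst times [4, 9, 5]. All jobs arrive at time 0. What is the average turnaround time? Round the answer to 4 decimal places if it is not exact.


Time quantum = 2
Execution trace:
  J1 runs 2 units, time = 2
  J2 runs 2 units, time = 4
  J3 runs 2 units, time = 6
  J1 runs 2 units, time = 8
  J2 runs 2 units, time = 10
  J3 runs 2 units, time = 12
  J2 runs 2 units, time = 14
  J3 runs 1 units, time = 15
  J2 runs 2 units, time = 17
  J2 runs 1 units, time = 18
Finish times: [8, 18, 15]
Average turnaround = 41/3 = 13.6667

13.6667


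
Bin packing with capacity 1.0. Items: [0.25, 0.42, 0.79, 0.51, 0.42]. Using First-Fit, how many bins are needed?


Place items sequentially using First-Fit:
  Item 0.25 -> new Bin 1
  Item 0.42 -> Bin 1 (now 0.67)
  Item 0.79 -> new Bin 2
  Item 0.51 -> new Bin 3
  Item 0.42 -> Bin 3 (now 0.93)
Total bins used = 3

3


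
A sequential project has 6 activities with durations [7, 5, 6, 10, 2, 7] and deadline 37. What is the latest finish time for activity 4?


LF(activity 4) = deadline - sum of successor durations
Successors: activities 5 through 6 with durations [2, 7]
Sum of successor durations = 9
LF = 37 - 9 = 28

28


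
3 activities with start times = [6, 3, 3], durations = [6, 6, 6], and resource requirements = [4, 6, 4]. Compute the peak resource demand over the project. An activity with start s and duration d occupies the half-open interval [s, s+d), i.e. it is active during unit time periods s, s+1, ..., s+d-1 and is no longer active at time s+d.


Each activity i is active on [start_i, start_i + duration_i).
Compute total resource usage per time slot:
  t=0: active resources = [], total = 0
  t=1: active resources = [], total = 0
  t=2: active resources = [], total = 0
  t=3: active resources = [6, 4], total = 10
  t=4: active resources = [6, 4], total = 10
  t=5: active resources = [6, 4], total = 10
  t=6: active resources = [4, 6, 4], total = 14
  t=7: active resources = [4, 6, 4], total = 14
  t=8: active resources = [4, 6, 4], total = 14
  t=9: active resources = [4], total = 4
  t=10: active resources = [4], total = 4
  t=11: active resources = [4], total = 4
Peak resource demand = 14

14


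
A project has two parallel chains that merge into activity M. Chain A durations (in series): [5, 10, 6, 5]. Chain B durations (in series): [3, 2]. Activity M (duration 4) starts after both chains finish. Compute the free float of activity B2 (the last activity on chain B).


ES(B2) = sum of predecessors on chain B = 3
EF(B2) = ES + duration = 3 + 2 = 5
Successor of B2 is M. ES(M) = max(sum(A), sum(B)) = max(26, 5) = 26
Free float = ES(successor) - EF(current) = 26 - 5 = 21

21


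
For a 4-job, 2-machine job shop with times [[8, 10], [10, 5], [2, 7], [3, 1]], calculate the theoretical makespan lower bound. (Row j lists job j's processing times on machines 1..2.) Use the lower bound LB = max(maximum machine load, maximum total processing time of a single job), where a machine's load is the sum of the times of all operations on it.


Machine loads:
  Machine 1: 8 + 10 + 2 + 3 = 23
  Machine 2: 10 + 5 + 7 + 1 = 23
Max machine load = 23
Job totals:
  Job 1: 18
  Job 2: 15
  Job 3: 9
  Job 4: 4
Max job total = 18
Lower bound = max(23, 18) = 23

23


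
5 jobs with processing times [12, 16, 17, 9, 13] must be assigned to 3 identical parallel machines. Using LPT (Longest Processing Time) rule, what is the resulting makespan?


Sort jobs in decreasing order (LPT): [17, 16, 13, 12, 9]
Assign each job to the least loaded machine:
  Machine 1: jobs [17], load = 17
  Machine 2: jobs [16, 9], load = 25
  Machine 3: jobs [13, 12], load = 25
Makespan = max load = 25

25


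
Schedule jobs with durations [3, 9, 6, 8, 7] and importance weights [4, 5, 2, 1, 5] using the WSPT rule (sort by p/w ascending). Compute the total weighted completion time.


Compute p/w ratios and sort ascending (WSPT): [(3, 4), (7, 5), (9, 5), (6, 2), (8, 1)]
Compute weighted completion times:
  Job (p=3,w=4): C=3, w*C=4*3=12
  Job (p=7,w=5): C=10, w*C=5*10=50
  Job (p=9,w=5): C=19, w*C=5*19=95
  Job (p=6,w=2): C=25, w*C=2*25=50
  Job (p=8,w=1): C=33, w*C=1*33=33
Total weighted completion time = 240

240


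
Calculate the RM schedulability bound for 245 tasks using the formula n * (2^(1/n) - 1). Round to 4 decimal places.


Compute 2^(1/245) = 1.0028331781
Subtract 1: 1.0028331781 - 1 = 0.0028331781
Multiply by n: 245 * 0.0028331781 = 0.6941286345
Round to 4 dp: 0.6941

0.6941


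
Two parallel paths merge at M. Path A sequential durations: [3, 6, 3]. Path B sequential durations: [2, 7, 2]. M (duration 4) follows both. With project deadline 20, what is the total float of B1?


Forward pass: ES(B1) = sum of predecessors on chain B = 0
EF = ES + duration = 0 + 2 = 2
Backward pass: LF(M) = deadline = 20; LS(M) = 20 - 4 = 16
LF(B1) = LS(M) - sum(successors on chain B) = 16 - 9 = 7
LS = LF - duration = 7 - 2 = 5
Total float = LS - ES = 5 - 0 = 5

5


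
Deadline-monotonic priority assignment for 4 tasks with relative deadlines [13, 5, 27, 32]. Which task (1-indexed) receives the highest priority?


Sort tasks by relative deadline (ascending):
  Task 2: deadline = 5
  Task 1: deadline = 13
  Task 3: deadline = 27
  Task 4: deadline = 32
Priority order (highest first): [2, 1, 3, 4]
Highest priority task = 2

2


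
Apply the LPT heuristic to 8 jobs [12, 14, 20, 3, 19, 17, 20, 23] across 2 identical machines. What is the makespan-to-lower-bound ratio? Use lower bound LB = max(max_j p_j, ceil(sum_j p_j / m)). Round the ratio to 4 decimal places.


LPT order: [23, 20, 20, 19, 17, 14, 12, 3]
Machine loads after assignment: [68, 60]
LPT makespan = 68
Lower bound = max(max_job, ceil(total/2)) = max(23, 64) = 64
Ratio = 68 / 64 = 1.0625

1.0625


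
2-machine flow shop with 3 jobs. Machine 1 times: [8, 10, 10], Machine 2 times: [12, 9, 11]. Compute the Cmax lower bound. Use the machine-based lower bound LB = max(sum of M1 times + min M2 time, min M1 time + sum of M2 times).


LB1 = sum(M1 times) + min(M2 times) = 28 + 9 = 37
LB2 = min(M1 times) + sum(M2 times) = 8 + 32 = 40
Lower bound = max(LB1, LB2) = max(37, 40) = 40

40


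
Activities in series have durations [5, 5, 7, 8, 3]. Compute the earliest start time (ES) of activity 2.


Activity 2 starts after activities 1 through 1 complete.
Predecessor durations: [5]
ES = 5 = 5

5


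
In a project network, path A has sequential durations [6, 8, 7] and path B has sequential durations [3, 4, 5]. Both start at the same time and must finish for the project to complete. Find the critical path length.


Path A total = 6 + 8 + 7 = 21
Path B total = 3 + 4 + 5 = 12
Critical path = longest path = max(21, 12) = 21

21


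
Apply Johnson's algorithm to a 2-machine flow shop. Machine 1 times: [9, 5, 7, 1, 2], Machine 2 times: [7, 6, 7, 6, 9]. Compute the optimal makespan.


Apply Johnson's rule:
  Group 1 (a <= b): [(4, 1, 6), (5, 2, 9), (2, 5, 6), (3, 7, 7)]
  Group 2 (a > b): [(1, 9, 7)]
Optimal job order: [4, 5, 2, 3, 1]
Schedule:
  Job 4: M1 done at 1, M2 done at 7
  Job 5: M1 done at 3, M2 done at 16
  Job 2: M1 done at 8, M2 done at 22
  Job 3: M1 done at 15, M2 done at 29
  Job 1: M1 done at 24, M2 done at 36
Makespan = 36

36


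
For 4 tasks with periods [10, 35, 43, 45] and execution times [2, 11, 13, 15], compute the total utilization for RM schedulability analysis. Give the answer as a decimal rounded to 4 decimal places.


Compute individual utilizations (exact fractions):
  Task 1: C/T = 2/10 = 1/5 (approx. 0.2)
  Task 2: C/T = 11/35 (approx. 0.3143)
  Task 3: C/T = 13/43 (approx. 0.3023)
  Task 4: C/T = 15/45 = 1/3 (approx. 0.3333)
Total utilization U = 1/5 + 11/35 + 13/43 + 1/3 = 5192/4515
Rounded to 4 decimal places: U = 1.1499
RM (Liu & Layland) bound for 4 tasks = 0.756828; compare with U = 5192/4515 (approx. 1.149945)
U > 1, so the task set is not schedulable (processor overloaded).

1.1499


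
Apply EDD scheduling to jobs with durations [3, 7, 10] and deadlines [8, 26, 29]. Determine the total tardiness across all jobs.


Sort by due date (EDD order): [(3, 8), (7, 26), (10, 29)]
Compute completion times and tardiness:
  Job 1: p=3, d=8, C=3, tardiness=max(0,3-8)=0
  Job 2: p=7, d=26, C=10, tardiness=max(0,10-26)=0
  Job 3: p=10, d=29, C=20, tardiness=max(0,20-29)=0
Total tardiness = 0

0


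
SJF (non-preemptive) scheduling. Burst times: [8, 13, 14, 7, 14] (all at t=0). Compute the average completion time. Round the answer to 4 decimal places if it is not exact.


SJF order (ascending): [7, 8, 13, 14, 14]
Completion times:
  Job 1: burst=7, C=7
  Job 2: burst=8, C=15
  Job 3: burst=13, C=28
  Job 4: burst=14, C=42
  Job 5: burst=14, C=56
Average completion = 148/5 = 29.6

29.6


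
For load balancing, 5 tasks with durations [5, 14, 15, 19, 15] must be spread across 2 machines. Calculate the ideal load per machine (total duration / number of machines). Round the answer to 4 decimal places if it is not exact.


Total processing time = 5 + 14 + 15 + 19 + 15 = 68
Number of machines = 2
Ideal balanced load = 68 / 2 = 34.0

34.0


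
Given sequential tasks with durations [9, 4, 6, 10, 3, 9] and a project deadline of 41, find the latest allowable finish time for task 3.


LF(activity 3) = deadline - sum of successor durations
Successors: activities 4 through 6 with durations [10, 3, 9]
Sum of successor durations = 22
LF = 41 - 22 = 19

19


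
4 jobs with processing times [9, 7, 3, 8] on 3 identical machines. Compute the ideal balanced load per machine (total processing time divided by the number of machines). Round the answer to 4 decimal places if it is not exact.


Total processing time = 9 + 7 + 3 + 8 = 27
Number of machines = 3
Ideal balanced load = 27 / 3 = 9.0

9.0


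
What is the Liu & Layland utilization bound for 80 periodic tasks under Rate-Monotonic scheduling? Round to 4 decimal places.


Compute 2^(1/80) = 1.0087019838
Subtract 1: 1.0087019838 - 1 = 0.0087019838
Multiply by n: 80 * 0.0087019838 = 0.6961587040
Round to 4 dp: 0.6962

0.6962


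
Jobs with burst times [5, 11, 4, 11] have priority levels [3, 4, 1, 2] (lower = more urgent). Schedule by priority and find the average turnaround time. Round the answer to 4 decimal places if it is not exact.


Sort by priority (ascending = highest first):
Order: [(1, 4), (2, 11), (3, 5), (4, 11)]
Completion times:
  Priority 1, burst=4, C=4
  Priority 2, burst=11, C=15
  Priority 3, burst=5, C=20
  Priority 4, burst=11, C=31
Average turnaround = 70/4 = 17.5

17.5


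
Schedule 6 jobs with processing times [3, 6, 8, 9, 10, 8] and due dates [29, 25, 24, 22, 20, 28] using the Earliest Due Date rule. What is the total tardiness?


Sort by due date (EDD order): [(10, 20), (9, 22), (8, 24), (6, 25), (8, 28), (3, 29)]
Compute completion times and tardiness:
  Job 1: p=10, d=20, C=10, tardiness=max(0,10-20)=0
  Job 2: p=9, d=22, C=19, tardiness=max(0,19-22)=0
  Job 3: p=8, d=24, C=27, tardiness=max(0,27-24)=3
  Job 4: p=6, d=25, C=33, tardiness=max(0,33-25)=8
  Job 5: p=8, d=28, C=41, tardiness=max(0,41-28)=13
  Job 6: p=3, d=29, C=44, tardiness=max(0,44-29)=15
Total tardiness = 39

39


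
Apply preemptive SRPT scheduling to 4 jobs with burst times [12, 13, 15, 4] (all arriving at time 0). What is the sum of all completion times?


Since all jobs arrive at t=0, SRPT equals SPT ordering.
SPT order: [4, 12, 13, 15]
Completion times:
  Job 1: p=4, C=4
  Job 2: p=12, C=16
  Job 3: p=13, C=29
  Job 4: p=15, C=44
Total completion time = 4 + 16 + 29 + 44 = 93

93


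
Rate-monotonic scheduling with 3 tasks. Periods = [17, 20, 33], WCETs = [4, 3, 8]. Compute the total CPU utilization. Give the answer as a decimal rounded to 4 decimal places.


Compute individual utilizations (exact fractions):
  Task 1: C/T = 4/17 (approx. 0.2353)
  Task 2: C/T = 3/20 (approx. 0.15)
  Task 3: C/T = 8/33 (approx. 0.2424)
Total utilization U = 4/17 + 3/20 + 8/33 = 7043/11220
Rounded to 4 decimal places: U = 0.6277
RM (Liu & Layland) bound for 3 tasks = 0.779763; compare with U = 7043/11220 (approx. 0.627718)
U <= bound, so schedulable by RM sufficient condition.

0.6277


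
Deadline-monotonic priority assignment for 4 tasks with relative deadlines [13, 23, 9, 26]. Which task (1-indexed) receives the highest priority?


Sort tasks by relative deadline (ascending):
  Task 3: deadline = 9
  Task 1: deadline = 13
  Task 2: deadline = 23
  Task 4: deadline = 26
Priority order (highest first): [3, 1, 2, 4]
Highest priority task = 3

3


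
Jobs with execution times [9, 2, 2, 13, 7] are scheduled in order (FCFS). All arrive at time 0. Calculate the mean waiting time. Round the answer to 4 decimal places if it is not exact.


FCFS order (as given): [9, 2, 2, 13, 7]
Waiting times:
  Job 1: wait = 0
  Job 2: wait = 9
  Job 3: wait = 11
  Job 4: wait = 13
  Job 5: wait = 26
Sum of waiting times = 59
Average waiting time = 59/5 = 11.8

11.8


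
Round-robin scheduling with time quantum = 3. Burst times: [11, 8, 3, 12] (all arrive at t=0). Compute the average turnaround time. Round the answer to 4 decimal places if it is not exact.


Time quantum = 3
Execution trace:
  J1 runs 3 units, time = 3
  J2 runs 3 units, time = 6
  J3 runs 3 units, time = 9
  J4 runs 3 units, time = 12
  J1 runs 3 units, time = 15
  J2 runs 3 units, time = 18
  J4 runs 3 units, time = 21
  J1 runs 3 units, time = 24
  J2 runs 2 units, time = 26
  J4 runs 3 units, time = 29
  J1 runs 2 units, time = 31
  J4 runs 3 units, time = 34
Finish times: [31, 26, 9, 34]
Average turnaround = 100/4 = 25.0

25.0


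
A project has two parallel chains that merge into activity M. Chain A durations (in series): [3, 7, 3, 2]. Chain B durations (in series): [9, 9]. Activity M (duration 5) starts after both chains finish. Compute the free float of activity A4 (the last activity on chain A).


ES(A4) = sum of predecessors on chain A = 13
EF(A4) = ES + duration = 13 + 2 = 15
Successor of A4 is M. ES(M) = max(sum(A), sum(B)) = max(15, 18) = 18
Free float = ES(successor) - EF(current) = 18 - 15 = 3

3


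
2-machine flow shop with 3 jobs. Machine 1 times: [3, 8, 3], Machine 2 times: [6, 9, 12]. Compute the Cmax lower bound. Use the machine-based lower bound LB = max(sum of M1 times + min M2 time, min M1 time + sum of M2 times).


LB1 = sum(M1 times) + min(M2 times) = 14 + 6 = 20
LB2 = min(M1 times) + sum(M2 times) = 3 + 27 = 30
Lower bound = max(LB1, LB2) = max(20, 30) = 30

30


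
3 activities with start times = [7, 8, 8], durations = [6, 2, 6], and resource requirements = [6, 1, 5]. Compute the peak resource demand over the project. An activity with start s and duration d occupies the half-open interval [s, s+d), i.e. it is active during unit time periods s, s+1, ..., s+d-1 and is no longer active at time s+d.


Each activity i is active on [start_i, start_i + duration_i).
Compute total resource usage per time slot:
  t=0: active resources = [], total = 0
  t=1: active resources = [], total = 0
  t=2: active resources = [], total = 0
  t=3: active resources = [], total = 0
  t=4: active resources = [], total = 0
  t=5: active resources = [], total = 0
  t=6: active resources = [], total = 0
  t=7: active resources = [6], total = 6
  t=8: active resources = [6, 1, 5], total = 12
  t=9: active resources = [6, 1, 5], total = 12
  t=10: active resources = [6, 5], total = 11
  t=11: active resources = [6, 5], total = 11
  t=12: active resources = [6, 5], total = 11
  t=13: active resources = [5], total = 5
Peak resource demand = 12

12
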